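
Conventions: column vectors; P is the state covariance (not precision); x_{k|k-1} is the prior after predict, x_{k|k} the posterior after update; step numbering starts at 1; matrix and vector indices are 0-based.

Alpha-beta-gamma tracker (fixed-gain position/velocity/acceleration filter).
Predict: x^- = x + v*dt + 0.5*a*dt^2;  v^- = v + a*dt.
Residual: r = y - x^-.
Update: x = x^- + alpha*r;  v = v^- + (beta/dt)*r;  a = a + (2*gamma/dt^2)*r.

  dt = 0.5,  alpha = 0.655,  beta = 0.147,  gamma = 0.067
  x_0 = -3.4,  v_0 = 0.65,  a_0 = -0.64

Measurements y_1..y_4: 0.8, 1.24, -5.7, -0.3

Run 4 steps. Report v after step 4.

v_post = 0.5638

step 1: x_pred=-3.1550  r=3.9550  x^+=-0.5645  v^+=1.4928  a^+=1.4799
step 2: x_pred=0.3669  r=0.8731  x^+=0.9388  v^+=2.4894  a^+=1.9479
step 3: x_pred=2.4270  r=-8.1270  x^+=-2.8962  v^+=1.0740  a^+=-2.4082
step 4: x_pred=-2.6602  r=2.3602  x^+=-1.1143  v^+=0.5638  a^+=-1.1431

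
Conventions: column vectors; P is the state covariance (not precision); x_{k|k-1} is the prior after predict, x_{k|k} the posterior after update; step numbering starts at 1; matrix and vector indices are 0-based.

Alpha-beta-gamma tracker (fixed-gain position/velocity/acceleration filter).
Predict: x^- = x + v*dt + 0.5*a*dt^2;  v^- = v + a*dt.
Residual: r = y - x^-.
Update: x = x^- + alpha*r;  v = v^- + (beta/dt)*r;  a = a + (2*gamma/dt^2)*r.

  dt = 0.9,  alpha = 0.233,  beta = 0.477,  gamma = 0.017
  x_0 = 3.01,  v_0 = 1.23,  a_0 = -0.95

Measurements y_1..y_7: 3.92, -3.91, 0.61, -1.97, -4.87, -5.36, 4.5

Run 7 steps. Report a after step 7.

step 1: x_pred=3.7323  r=0.1877  x^+=3.7760  v^+=0.4745  a^+=-0.9421
step 2: x_pred=3.8215  r=-7.7315  x^+=2.0201  v^+=-4.4711  a^+=-1.2667
step 3: x_pred=-2.5169  r=3.1269  x^+=-1.7883  v^+=-3.9538  a^+=-1.1354
step 4: x_pred=-5.8066  r=3.8366  x^+=-4.9127  v^+=-2.9423  a^+=-0.9744
step 5: x_pred=-7.9553  r=3.0853  x^+=-7.2364  v^+=-2.1840  a^+=-0.8448
step 6: x_pred=-9.5442  r=4.1842  x^+=-8.5693  v^+=-0.7267  a^+=-0.6692
step 7: x_pred=-9.4943  r=13.9943  x^+=-6.2337  v^+=6.0880  a^+=-0.0818

a_post = -0.0818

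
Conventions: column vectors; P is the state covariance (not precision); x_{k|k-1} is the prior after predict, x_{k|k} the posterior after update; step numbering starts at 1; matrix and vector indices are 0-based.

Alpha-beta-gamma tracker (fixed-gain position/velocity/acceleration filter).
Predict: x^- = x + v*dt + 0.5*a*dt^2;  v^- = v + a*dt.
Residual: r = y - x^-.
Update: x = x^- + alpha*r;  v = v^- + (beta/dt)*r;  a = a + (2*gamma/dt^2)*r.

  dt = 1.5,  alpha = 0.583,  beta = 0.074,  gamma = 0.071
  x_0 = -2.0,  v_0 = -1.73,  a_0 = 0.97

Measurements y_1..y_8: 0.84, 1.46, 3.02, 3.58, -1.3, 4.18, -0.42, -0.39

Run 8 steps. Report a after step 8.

a_post = -2.2526

step 1: x_pred=-3.5037  r=4.3438  x^+=-0.9713  v^+=-0.0607  a^+=1.2441
step 2: x_pred=0.3373  r=1.1227  x^+=0.9918  v^+=1.8609  a^+=1.3150
step 3: x_pred=5.2625  r=-2.2425  x^+=3.9551  v^+=3.7228  a^+=1.1735
step 4: x_pred=10.8594  r=-7.2794  x^+=6.6155  v^+=5.1238  a^+=0.7141
step 5: x_pred=15.1046  r=-16.4046  x^+=5.5407  v^+=5.3856  a^+=-0.3213
step 6: x_pred=13.2578  r=-9.0778  x^+=7.9654  v^+=4.4559  a^+=-0.8942
step 7: x_pred=13.6434  r=-14.0634  x^+=5.4444  v^+=2.4209  a^+=-1.7817
step 8: x_pred=7.0713  r=-7.4613  x^+=2.7214  v^+=-0.6198  a^+=-2.2526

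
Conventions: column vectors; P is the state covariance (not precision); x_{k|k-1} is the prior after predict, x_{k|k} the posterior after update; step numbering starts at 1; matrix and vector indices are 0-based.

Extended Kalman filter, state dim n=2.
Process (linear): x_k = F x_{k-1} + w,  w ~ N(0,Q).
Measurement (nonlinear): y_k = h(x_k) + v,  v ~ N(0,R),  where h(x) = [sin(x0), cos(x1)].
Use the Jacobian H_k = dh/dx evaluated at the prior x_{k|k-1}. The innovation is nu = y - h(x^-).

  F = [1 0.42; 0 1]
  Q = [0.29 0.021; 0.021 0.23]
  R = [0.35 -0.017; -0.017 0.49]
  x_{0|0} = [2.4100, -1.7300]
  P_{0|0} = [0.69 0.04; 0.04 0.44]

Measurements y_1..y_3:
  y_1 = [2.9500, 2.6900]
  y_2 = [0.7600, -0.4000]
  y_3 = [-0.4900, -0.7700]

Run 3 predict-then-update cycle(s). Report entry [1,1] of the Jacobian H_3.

step 1: x^-=[1.6834, -1.7300]  P^-=[1.0912 0.2458; 0.2458 0.6700]  H_jac=[-0.1124 0.0000; 0.0000 0.9874]  S=[0.3638 -0.0443; -0.0443 1.1432]  K=[-0.3127 0.2002; -0.0055 0.5785]  nu=[1.9563, 2.8485]  x^+=[1.6419, -0.0930]  P^+=[1.0043 0.1047; 0.1047 0.2872]
step 2: x^-=[1.6028, -0.0930]  P^-=[1.4329 0.2463; 0.2463 0.5172]  H_jac=[-0.0320 0.0000; 0.0000 0.0929]  S=[0.3515 -0.0177; -0.0177 0.4945]  K=[-0.1285 0.0417; -0.0176 0.0965]  nu=[-0.2395, -1.3957]  x^+=[1.5754, -0.2235]  P^+=[1.4261 0.2433; 0.2433 0.5124]
step 3: x^-=[1.4815, -0.2235]  P^-=[2.0109 0.4795; 0.4795 0.7424]  H_jac=[0.0891 0.0000; 0.0000 0.2217]  S=[0.3660 -0.0075; -0.0075 0.5265]  K=[0.4940 0.2090; 0.1233 0.3144]  nu=[-1.4860, -1.7451]  x^+=[0.3827, -0.9553]  P^+=[1.9001 0.4240; 0.4240 0.6854]

H_jac[1,1] = 0.2217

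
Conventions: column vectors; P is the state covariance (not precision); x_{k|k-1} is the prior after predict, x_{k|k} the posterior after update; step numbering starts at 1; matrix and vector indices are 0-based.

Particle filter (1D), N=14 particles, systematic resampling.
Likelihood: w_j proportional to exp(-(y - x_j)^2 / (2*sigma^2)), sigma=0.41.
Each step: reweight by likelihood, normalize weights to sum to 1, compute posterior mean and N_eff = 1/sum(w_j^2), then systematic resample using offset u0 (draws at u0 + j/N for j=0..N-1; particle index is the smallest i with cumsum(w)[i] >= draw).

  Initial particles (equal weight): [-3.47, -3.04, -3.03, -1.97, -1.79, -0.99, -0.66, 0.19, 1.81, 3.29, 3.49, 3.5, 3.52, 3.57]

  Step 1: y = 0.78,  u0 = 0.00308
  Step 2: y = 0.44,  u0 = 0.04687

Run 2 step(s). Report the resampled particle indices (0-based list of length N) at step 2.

step 1: w=[0.0000, 0.0000, 0.0000, 0.0000, 0.0000, 0.0002, 0.0052, 0.8880, 0.1066, 0.0000, 0.0000, 0.0000, 0.0000, 0.0000]  mean=0.3579  Neff=1.2502  idx=[6, 7, 7, 7, 7, 7, 7, 7, 7, 7, 7, 7, 7, 8]
step 2: w=[0.0027, 0.0831, 0.0831, 0.0831, 0.0831, 0.0831, 0.0831, 0.0831, 0.0831, 0.0831, 0.0831, 0.0831, 0.0831, 0.0004]  mean=0.1883  Neff=12.0739  idx=[1, 2, 3, 4, 4, 5, 6, 7, 8, 9, 10, 10, 11, 12]

resampled_idx = [1, 2, 3, 4, 4, 5, 6, 7, 8, 9, 10, 10, 11, 12]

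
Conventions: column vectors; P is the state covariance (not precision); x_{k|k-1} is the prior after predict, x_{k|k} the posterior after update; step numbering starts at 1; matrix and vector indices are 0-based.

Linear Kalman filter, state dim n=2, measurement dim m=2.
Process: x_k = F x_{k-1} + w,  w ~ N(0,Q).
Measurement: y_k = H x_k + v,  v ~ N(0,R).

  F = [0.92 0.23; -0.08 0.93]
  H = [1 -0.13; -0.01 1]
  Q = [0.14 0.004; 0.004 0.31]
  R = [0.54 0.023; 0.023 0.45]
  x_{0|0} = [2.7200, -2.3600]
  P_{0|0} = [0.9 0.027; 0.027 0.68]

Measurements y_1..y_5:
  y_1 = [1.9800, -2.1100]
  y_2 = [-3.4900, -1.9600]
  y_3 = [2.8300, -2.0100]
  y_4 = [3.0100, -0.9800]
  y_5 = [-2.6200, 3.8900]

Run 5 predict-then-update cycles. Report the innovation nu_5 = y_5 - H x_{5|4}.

innov = [-3.3709, 5.2800]

step 1: x^-=[1.9596, -2.4124]  P^-=[0.9492 0.1058; 0.1058 0.8999]  S=[1.4769 0.0025; 0.0025 1.3479]  K=[0.6333 0.0703; -0.0087 0.6669]  nu=[-0.2932, 0.3220]  x^+=[1.7966, -2.1951]  P^+=[0.3500 0.0497; 0.0497 0.3004]
step 2: x^-=[1.1480, -2.1852]  P^-=[0.4732 0.0841; 0.0841 0.5646]  S=[1.0009 0.0291; 0.0291 1.0130]  K=[0.4600 0.0651; -0.0055 0.5567]  nu=[-4.9220, 0.2367]  x^+=[-1.1006, -2.0264]  P^+=[0.2554 0.0424; 0.0424 0.2508]
step 3: x^-=[-1.4786, -1.7965]  P^-=[0.3874 0.0744; 0.0744 0.5223]  S=[0.9169 0.0257; 0.0257 0.9708]  K=[0.4102 0.0618; -0.0080 0.5374]  nu=[4.0751, -0.2283]  x^+=[0.1790, -1.9517]  P^+=[0.2281 0.0395; 0.0395 0.2420]
step 4: x^-=[-0.2842, -1.8294]  P^-=[0.3626 0.0721; 0.0721 0.5149]  S=[0.8925 0.0246; 0.0246 0.9635]  K=[0.3941 0.0610; -0.0090 0.5339]  nu=[3.0564, 0.8466]  x^+=[0.9718, -1.4049]  P^+=[0.2192 0.0387; 0.0387 0.2404]
step 5: x^-=[0.5709, -1.3843]  P^-=[0.3546 0.0717; 0.0717 0.5136]  S=[0.8847 0.0245; 0.0245 0.9622]  K=[0.3887 0.0609; -0.0092 0.5333]  nu=[-3.3709, 5.2800]  x^+=[-0.4174, 1.4623]  P^+=[0.2163 0.0385; 0.0385 0.2401]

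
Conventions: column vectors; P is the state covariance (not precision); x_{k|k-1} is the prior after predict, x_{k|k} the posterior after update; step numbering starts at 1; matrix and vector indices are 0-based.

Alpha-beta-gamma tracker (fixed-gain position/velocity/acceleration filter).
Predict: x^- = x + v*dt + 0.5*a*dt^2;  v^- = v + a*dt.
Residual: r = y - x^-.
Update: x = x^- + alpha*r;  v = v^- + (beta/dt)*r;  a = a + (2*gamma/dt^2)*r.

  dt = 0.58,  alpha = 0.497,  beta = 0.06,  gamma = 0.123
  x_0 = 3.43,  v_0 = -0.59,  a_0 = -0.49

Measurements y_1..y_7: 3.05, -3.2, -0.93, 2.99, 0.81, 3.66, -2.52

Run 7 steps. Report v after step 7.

step 1: x_pred=3.0054  r=0.0446  x^+=3.0276  v^+=-0.8696  a^+=-0.4574
step 2: x_pred=2.4463  r=-5.6463  x^+=-0.3599  v^+=-1.7190  a^+=-4.5863
step 3: x_pred=-2.1283  r=1.1983  x^+=-1.5328  v^+=-4.2551  a^+=-3.7100
step 4: x_pred=-4.6247  r=7.6147  x^+=-0.8402  v^+=-5.6191  a^+=1.8584
step 5: x_pred=-3.7867  r=4.5967  x^+=-1.5022  v^+=-4.0657  a^+=5.2199
step 6: x_pred=-2.9823  r=6.6423  x^+=0.3189  v^+=-0.3511  a^+=10.0772
step 7: x_pred=1.8103  r=-4.3303  x^+=-0.3419  v^+=5.0457  a^+=6.9106

v_post = 5.0457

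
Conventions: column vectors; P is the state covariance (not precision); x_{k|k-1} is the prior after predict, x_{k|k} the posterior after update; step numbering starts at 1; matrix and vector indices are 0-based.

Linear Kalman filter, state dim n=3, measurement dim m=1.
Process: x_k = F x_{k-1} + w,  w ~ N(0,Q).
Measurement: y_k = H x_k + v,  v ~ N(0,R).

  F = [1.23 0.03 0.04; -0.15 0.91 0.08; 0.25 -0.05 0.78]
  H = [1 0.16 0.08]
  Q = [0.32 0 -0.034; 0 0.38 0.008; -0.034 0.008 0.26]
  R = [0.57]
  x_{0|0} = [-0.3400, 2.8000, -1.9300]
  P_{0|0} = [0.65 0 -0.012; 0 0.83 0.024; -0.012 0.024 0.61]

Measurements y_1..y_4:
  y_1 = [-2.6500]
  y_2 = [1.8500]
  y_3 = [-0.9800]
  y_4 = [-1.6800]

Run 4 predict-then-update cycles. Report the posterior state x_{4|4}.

step 1: x^-=[-0.4114, 2.4446, -1.7304]  P^-=[1.3040 -0.0955 0.1725; -0.0955 1.0896 0.0020; 0.1725 0.0020 0.6673]  S=[1.9033]  K=[0.6844; 0.0415; 0.1189]  nu=[-2.4913]  x^+=[-2.1163, 2.3412, -2.0266]  P^+=[0.4126 -0.1496 0.0177; -0.1496 1.0864 -0.0074; 0.0177 -0.0074 0.6404]
step 2: x^-=[-2.6139, 2.2858, -2.2269]  P^-=[0.9369 -0.2098 0.1363; -0.2098 1.3323 -0.0590; 0.1363 -0.0590 0.6893]  S=[1.4986]  K=[0.6101; -0.0009; 0.1215]  nu=[4.2764]  x^+=[-0.0051, 2.2819, -1.7075]  P^+=[0.3792 -0.2090 0.0253; -0.2090 1.3323 -0.0588; 0.0253 -0.0588 0.6672]
step 3: x^-=[-0.0061, 1.9407, -1.4472]  P^-=[0.8828 -0.2644 0.1359; -0.2644 1.5440 -0.1183; 0.1359 -0.1183 0.7126]  S=[1.4310]  K=[0.5950; -0.0187; 0.1216]  nu=[-1.1687]  x^+=[-0.7014, 1.9626, -1.5893]  P^+=[0.3763 -0.2484 0.0324; -0.2484 1.5435 -0.1150; 0.0324 -0.1150 0.6915]
step 4: x^-=[-0.8674, 1.7640, -1.5131]  P^-=[0.8763 -0.3035 0.1433; -0.3035 1.7213 -0.1759; 0.1433 -0.1759 0.7359]  S=[1.4164]  K=[0.5925; -0.0298; 0.1229]  nu=[-0.9738]  x^+=[-1.4444, 1.7930, -1.6328]  P^+=[0.3791 -0.2785 0.0402; -0.2785 1.7201 -0.1707; 0.0402 -0.1707 0.7145]

x_post = [-1.4444, 1.7930, -1.6328]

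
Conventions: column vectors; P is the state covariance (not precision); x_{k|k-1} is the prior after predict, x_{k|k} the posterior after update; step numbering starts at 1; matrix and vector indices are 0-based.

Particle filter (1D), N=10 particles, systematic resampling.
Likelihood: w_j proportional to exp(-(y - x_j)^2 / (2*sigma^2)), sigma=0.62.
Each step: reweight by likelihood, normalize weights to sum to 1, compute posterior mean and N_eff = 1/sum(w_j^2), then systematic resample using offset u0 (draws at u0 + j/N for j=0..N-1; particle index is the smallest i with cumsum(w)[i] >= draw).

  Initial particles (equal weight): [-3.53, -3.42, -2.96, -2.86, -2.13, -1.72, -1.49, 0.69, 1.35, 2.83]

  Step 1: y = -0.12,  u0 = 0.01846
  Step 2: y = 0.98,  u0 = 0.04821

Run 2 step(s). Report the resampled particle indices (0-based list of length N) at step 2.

resampled_idx = [2, 3, 3, 4, 5, 6, 7, 7, 8, 9]

step 1: w=[0.0000, 0.0000, 0.0000, 0.0001, 0.0085, 0.0583, 0.1417, 0.6934, 0.0979, 0.0000]  mean=0.2809  Neff=1.9456  idx=[5, 6, 7, 7, 7, 7, 7, 7, 7, 8]
step 2: w=[0.0000, 0.0001, 0.1260, 0.1260, 0.1260, 0.1260, 0.1260, 0.1260, 0.1260, 0.1177]  mean=0.7675  Neff=7.9971  idx=[2, 3, 3, 4, 5, 6, 7, 7, 8, 9]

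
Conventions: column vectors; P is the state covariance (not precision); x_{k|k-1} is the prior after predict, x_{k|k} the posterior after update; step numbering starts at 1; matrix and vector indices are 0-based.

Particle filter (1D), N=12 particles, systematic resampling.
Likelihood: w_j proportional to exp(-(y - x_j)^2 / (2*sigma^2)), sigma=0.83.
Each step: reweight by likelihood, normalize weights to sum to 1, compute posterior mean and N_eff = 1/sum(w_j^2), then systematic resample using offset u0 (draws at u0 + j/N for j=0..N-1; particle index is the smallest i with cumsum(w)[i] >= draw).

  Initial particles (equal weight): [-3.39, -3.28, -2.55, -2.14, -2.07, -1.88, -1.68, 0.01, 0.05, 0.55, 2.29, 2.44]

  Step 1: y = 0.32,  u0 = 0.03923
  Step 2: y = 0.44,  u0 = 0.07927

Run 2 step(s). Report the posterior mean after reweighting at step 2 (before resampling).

step 1: w=[0.0000, 0.0000, 0.0008, 0.0040, 0.0052, 0.0098, 0.0179, 0.3051, 0.3103, 0.3148, 0.0196, 0.0125]  mean=0.1970  Neff=3.4552  idx=[7, 7, 7, 7, 8, 8, 8, 8, 9, 9, 9, 9]
step 2: w=[0.0792, 0.0792, 0.0792, 0.0792, 0.0811, 0.0811, 0.0811, 0.0811, 0.0898, 0.0898, 0.0898, 0.0898]  mean=0.2168  Neff=11.9635  idx=[1, 2, 3, 4, 5, 6, 7, 8, 9, 10, 11, 11]

post_mean = 0.2168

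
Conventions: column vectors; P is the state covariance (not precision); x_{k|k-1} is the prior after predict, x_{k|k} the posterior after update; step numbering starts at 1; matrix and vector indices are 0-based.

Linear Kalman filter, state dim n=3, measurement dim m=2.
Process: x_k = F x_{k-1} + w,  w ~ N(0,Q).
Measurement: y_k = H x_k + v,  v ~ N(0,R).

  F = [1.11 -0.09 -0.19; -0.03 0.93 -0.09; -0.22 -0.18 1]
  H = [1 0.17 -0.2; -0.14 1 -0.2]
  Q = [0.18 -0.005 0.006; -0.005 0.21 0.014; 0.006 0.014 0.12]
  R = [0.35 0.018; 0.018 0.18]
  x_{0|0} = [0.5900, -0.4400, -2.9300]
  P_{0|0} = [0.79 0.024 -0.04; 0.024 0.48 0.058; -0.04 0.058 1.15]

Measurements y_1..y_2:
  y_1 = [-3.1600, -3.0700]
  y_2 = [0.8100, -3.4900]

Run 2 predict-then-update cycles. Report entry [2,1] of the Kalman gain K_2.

step 1: x^-=[1.2512, -0.1632, -2.9806]  P^-=[1.2128 -0.0330 -0.4513; -0.0330 0.6239 -0.1141; -0.4513 -0.1141 1.3224]  S=[1.8108 0.0793; 0.0793 0.9102]  K=[0.7247 -0.1868; 0.0217 0.7137; -0.3923 -0.3124]  nu=[-4.9796, -3.3278]  x^+=[-1.7360, -2.6464, 0.0124]  P^+=[0.2515 0.0192 0.0226; 0.0192 0.1569 0.1270; 0.0226 0.1270 0.9355]
step 2: x^-=[-1.6911, -2.4102, 0.8707]  P^-=[0.5160 -0.0142 -0.2151; -0.0142 0.3313 0.0213; -0.2151 0.0213 1.0186]  S=[0.9961 0.0610; 0.0610 0.5456]  K=[0.5675 -0.1430; 0.0011 0.6030; -0.4026 -0.2342]  nu=[3.0850, -1.1424]  x^+=[0.2231, -3.0957, -0.1037]  P^+=[0.1939 0.0114 -0.0013; 0.0114 0.1329 0.1136; -0.0013 0.1136 0.8158]

K[2,1] = -0.2342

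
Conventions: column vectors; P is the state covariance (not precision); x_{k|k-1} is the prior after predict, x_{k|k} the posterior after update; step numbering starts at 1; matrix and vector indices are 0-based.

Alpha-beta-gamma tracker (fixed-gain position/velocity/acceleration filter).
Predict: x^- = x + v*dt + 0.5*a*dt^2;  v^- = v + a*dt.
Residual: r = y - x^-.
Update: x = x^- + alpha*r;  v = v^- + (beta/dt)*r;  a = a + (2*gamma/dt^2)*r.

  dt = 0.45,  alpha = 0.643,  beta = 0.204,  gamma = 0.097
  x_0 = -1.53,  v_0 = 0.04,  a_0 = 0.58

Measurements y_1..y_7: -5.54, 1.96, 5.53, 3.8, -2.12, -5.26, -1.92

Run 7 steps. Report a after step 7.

step 1: x_pred=-1.4533  r=-4.0867  x^+=-4.0810  v^+=-1.5516  a^+=-3.3352
step 2: x_pred=-5.1170  r=7.0770  x^+=-0.5665  v^+=0.1557  a^+=3.4447
step 3: x_pred=-0.1476  r=5.6776  x^+=3.5031  v^+=4.2797  a^+=8.8840
step 4: x_pred=6.3285  r=-2.5285  x^+=4.7027  v^+=7.1313  a^+=6.4617
step 5: x_pred=8.5660  r=-10.6860  x^+=1.6949  v^+=5.1947  a^+=-3.7758
step 6: x_pred=3.6502  r=-8.9102  x^+=-2.0790  v^+=-0.5437  a^+=-12.3120
step 7: x_pred=-3.5703  r=1.6503  x^+=-2.5092  v^+=-5.3359  a^+=-10.7310

a_post = -10.7310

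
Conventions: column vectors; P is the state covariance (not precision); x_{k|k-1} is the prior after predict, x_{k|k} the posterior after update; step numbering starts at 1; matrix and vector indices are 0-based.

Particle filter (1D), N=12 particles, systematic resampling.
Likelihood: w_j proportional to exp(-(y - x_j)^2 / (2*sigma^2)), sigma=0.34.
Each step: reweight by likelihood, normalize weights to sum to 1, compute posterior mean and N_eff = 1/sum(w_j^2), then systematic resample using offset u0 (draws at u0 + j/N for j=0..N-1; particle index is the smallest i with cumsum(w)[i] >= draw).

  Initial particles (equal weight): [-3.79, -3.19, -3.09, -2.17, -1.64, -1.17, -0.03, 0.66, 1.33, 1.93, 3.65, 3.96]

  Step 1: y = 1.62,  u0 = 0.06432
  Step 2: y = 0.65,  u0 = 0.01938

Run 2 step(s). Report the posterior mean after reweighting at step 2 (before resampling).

post_mean = 1.3337

step 1: w=[0.0000, 0.0000, 0.0000, 0.0000, 0.0000, 0.0000, 0.0000, 0.0135, 0.5060, 0.4804, 0.0000, 0.0000]  mean=1.6092  Neff=2.0531  idx=[8, 8, 8, 8, 8, 8, 9, 9, 9, 9, 9, 9]
step 2: w=[0.1656, 0.1656, 0.1656, 0.1656, 0.1656, 0.1656, 0.0010, 0.0010, 0.0010, 0.0010, 0.0010, 0.0010]  mean=1.3337  Neff=6.0742  idx=[0, 0, 1, 1, 2, 2, 3, 3, 4, 4, 5, 5]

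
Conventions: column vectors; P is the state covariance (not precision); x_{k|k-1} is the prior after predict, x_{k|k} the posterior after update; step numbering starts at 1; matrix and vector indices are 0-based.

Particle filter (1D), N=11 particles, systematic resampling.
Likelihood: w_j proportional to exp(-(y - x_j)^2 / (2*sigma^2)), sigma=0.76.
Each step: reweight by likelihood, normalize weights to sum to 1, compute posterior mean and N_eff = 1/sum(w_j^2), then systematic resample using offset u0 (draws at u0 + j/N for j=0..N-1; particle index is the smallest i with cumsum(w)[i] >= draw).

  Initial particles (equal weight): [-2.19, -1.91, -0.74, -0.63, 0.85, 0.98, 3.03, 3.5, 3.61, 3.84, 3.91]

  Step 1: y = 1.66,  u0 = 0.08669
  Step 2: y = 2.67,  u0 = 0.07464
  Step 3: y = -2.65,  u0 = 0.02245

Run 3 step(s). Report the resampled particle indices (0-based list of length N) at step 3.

step 1: w=[0.0000, 0.0000, 0.0043, 0.0068, 0.3608, 0.4266, 0.1254, 0.0340, 0.0237, 0.0104, 0.0080]  mean=1.3727  Neff=3.0315  idx=[4, 4, 4, 4, 5, 5, 5, 5, 6, 6, 10]
step 2: w=[0.0217, 0.0217, 0.0217, 0.0217, 0.0322, 0.0322, 0.0322, 0.0322, 0.3416, 0.3416, 0.1010]  mean=2.6650  Neff=4.0065  idx=[3, 6, 8, 8, 8, 8, 9, 9, 9, 9, 10]
step 3: w=[0.6905, 0.3095, 0.0000, 0.0000, 0.0000, 0.0000, 0.0000, 0.0000, 0.0000, 0.0000, 0.0000]  mean=0.8902  Neff=1.7465  idx=[0, 0, 0, 0, 0, 0, 0, 0, 1, 1, 1]

resampled_idx = [0, 0, 0, 0, 0, 0, 0, 0, 1, 1, 1]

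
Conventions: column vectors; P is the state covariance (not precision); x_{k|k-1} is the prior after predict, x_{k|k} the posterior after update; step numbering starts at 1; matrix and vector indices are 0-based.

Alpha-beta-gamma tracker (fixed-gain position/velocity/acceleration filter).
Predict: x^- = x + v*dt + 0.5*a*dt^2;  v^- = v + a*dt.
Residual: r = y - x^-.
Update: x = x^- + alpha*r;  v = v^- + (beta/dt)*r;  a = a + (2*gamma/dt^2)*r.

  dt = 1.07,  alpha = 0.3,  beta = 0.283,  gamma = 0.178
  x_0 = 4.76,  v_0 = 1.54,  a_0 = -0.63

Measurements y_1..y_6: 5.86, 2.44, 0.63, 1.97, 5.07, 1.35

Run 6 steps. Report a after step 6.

step 1: x_pred=6.0472  r=-0.1872  x^+=5.9910  v^+=0.8164  a^+=-0.6882
step 2: x_pred=6.4706  r=-4.0306  x^+=5.2614  v^+=-0.9860  a^+=-1.9415
step 3: x_pred=3.0950  r=-2.4650  x^+=2.3555  v^+=-3.7154  a^+=-2.7080
step 4: x_pred=-3.1701  r=5.1401  x^+=-1.6281  v^+=-5.2534  a^+=-1.1097
step 5: x_pred=-7.8844  r=12.9544  x^+=-3.9981  v^+=-3.0145  a^+=2.9184
step 6: x_pred=-5.5529  r=6.9029  x^+=-3.4821  v^+=1.9340  a^+=5.0649

a_post = 5.0649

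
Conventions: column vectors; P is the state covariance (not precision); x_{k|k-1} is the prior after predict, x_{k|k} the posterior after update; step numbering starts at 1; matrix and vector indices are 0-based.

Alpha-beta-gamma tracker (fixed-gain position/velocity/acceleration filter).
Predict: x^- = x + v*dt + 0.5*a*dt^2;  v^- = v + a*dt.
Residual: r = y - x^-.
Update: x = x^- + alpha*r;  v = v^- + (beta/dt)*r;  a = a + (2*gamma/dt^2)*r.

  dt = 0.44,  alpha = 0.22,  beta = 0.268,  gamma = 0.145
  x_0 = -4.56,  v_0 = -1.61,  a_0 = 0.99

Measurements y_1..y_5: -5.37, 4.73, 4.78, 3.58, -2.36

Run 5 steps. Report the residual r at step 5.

step 1: x_pred=-5.1726  r=-0.1974  x^+=-5.2160  v^+=-1.2947  a^+=0.6943
step 2: x_pred=-5.7184  r=10.4484  x^+=-3.4198  v^+=5.3749  a^+=16.3453
step 3: x_pred=0.5274  r=4.2526  x^+=1.4630  v^+=15.1571  a^+=22.7155
step 4: x_pred=10.3309  r=-6.7509  x^+=8.8457  v^+=21.0399  a^+=12.6030
step 5: x_pred=19.3233  r=-21.6833  x^+=14.5529  v^+=13.3782  a^+=-19.8771

resid = -21.6833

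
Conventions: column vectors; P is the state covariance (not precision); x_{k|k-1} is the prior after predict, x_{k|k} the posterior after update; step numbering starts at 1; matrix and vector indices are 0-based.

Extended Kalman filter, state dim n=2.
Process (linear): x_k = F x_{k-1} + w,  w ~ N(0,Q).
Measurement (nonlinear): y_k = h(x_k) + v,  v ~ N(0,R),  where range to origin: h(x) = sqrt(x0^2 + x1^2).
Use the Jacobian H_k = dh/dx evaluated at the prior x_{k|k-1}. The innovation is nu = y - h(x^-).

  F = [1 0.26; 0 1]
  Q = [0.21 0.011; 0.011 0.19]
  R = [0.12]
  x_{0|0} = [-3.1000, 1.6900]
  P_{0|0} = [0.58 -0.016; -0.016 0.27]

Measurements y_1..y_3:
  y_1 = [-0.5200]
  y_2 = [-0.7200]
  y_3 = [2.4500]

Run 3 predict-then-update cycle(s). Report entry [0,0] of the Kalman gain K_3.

K[0,0] = -0.6661

step 1: x^-=[-2.6606, 1.6900]  P^-=[0.7999 0.0652; 0.0652 0.4600]  H_jac=[-0.8441 0.5362]  S=[0.7632]  K=[-0.8389; 0.2511]  nu=[-3.6720]  x^+=[0.4200, 0.7681]  P^+=[0.2628 0.2259; 0.2259 0.4119]
step 2: x^-=[0.6197, 0.7681]  P^-=[0.6181 0.3440; 0.3440 0.6019]  H_jac=[0.6279 0.7783]  S=[1.0645]  K=[0.6161; 0.6430]  nu=[-1.7069]  x^+=[-0.4320, -0.3294]  P^+=[0.2140 -0.0777; -0.0777 0.1618]
step 3: x^-=[-0.5176, -0.3294]  P^-=[0.3946 -0.0246; -0.0246 0.3518]  H_jac=[-0.8437 -0.5369]  S=[0.4800]  K=[-0.6661; -0.3503]  nu=[1.8365]  x^+=[-1.7408, -0.9726]  P^+=[0.1816 -0.1366; -0.1366 0.2929]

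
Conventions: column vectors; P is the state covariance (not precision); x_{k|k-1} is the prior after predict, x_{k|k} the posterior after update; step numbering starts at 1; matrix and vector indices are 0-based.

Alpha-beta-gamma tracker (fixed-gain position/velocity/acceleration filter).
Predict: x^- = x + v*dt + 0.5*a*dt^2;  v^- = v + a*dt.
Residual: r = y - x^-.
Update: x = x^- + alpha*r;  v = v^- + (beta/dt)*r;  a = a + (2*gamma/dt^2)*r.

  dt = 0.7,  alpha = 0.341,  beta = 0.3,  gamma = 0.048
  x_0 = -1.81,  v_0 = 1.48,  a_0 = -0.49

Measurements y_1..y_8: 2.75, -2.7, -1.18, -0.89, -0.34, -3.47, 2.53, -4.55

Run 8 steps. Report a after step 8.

step 1: x_pred=-0.8941  r=3.6441  x^+=0.3486  v^+=2.6987  a^+=0.2239
step 2: x_pred=2.2926  r=-4.9926  x^+=0.5901  v^+=0.7158  a^+=-0.7542
step 3: x_pred=0.9064  r=-2.0864  x^+=0.1949  v^+=-0.7063  a^+=-1.1630
step 4: x_pred=-0.5844  r=-0.3056  x^+=-0.6886  v^+=-1.6513  a^+=-1.2228
step 5: x_pred=-2.1441  r=1.8041  x^+=-1.5289  v^+=-1.7341  a^+=-0.8694
step 6: x_pred=-2.9558  r=-0.5142  x^+=-3.1311  v^+=-2.5630  a^+=-0.9701
step 7: x_pred=-5.1629  r=7.6929  x^+=-2.5397  v^+=0.0548  a^+=0.5371
step 8: x_pred=-2.3697  r=-2.1803  x^+=-3.1132  v^+=-0.5036  a^+=0.1099

a_post = 0.1099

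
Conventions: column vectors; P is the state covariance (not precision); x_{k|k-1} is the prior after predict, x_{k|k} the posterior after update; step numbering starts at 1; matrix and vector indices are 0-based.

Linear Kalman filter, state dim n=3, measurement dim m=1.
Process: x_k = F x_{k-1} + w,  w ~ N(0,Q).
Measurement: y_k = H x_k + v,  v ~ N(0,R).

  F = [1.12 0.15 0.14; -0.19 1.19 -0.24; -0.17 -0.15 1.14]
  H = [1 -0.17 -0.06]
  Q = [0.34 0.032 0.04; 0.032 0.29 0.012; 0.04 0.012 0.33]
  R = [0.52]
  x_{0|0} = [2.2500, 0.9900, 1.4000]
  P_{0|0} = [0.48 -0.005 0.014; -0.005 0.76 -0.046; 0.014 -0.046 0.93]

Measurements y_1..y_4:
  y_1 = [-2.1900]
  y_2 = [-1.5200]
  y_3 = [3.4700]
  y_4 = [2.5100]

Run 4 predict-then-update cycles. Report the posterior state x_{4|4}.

x_post = [2.7787, 0.7855, 1.3770]

step 1: x^-=[2.8645, 0.4146, 1.0650]  P^-=[0.9782 0.0176 0.0915; 0.0176 1.4669 -0.4283; 0.0915 -0.4283 1.5797]  S=[1.5206]  K=[0.6377; -0.1355; 0.0458]  nu=[-4.9201]  x^+=[-0.2732, 1.0814, 0.8399]  P^+=[0.3598 0.1490 0.0472; 0.1490 1.4390 -0.4188; 0.0472 -0.4188 1.5765]
step 2: x^-=[-0.0262, 1.1372, 0.8417]  P^-=[0.9019 0.2851 0.1582; 0.2851 2.6077 -1.2820; 0.1582 -1.2820 2.5541]  S=[1.3644]  K=[0.6185; -0.0596; 0.1634]  nu=[-1.2500]  x^+=[-0.7994, 1.2117, 0.6375]  P^+=[0.3799 0.3354 0.0203; 0.3354 2.6029 -1.2687; 0.0203 -1.2687 2.5177]
step 3: x^-=[-0.6243, 1.4408, 0.6809]  P^-=[0.9902 0.5969 0.0812; 0.5969 4.7096 -2.9579; 0.0812 -2.9579 4.1147]  S=[1.3881]  K=[0.6367; -0.0189; 0.2429]  nu=[4.3801]  x^+=[2.1647, 1.3580, 1.7448]  P^+=[0.4274 0.6136 -0.1335; 0.6136 4.7091 -2.9515; -0.1335 -2.9515 4.0328]
step 4: x^-=[2.8724, 0.7860, 1.4174]  P^-=[1.1015 1.1004 -0.2324; 1.1004 8.6025 -6.1116; -0.2324 -6.1116 6.7818]  S=[1.4236]  K=[0.6521; 0.0033; 0.2807]  nu=[-0.1438]  x^+=[2.7787, 0.7855, 1.3770]  P^+=[0.4961 1.0974 -0.4930; 1.0974 8.6025 -6.1129; -0.4930 -6.1129 6.6696]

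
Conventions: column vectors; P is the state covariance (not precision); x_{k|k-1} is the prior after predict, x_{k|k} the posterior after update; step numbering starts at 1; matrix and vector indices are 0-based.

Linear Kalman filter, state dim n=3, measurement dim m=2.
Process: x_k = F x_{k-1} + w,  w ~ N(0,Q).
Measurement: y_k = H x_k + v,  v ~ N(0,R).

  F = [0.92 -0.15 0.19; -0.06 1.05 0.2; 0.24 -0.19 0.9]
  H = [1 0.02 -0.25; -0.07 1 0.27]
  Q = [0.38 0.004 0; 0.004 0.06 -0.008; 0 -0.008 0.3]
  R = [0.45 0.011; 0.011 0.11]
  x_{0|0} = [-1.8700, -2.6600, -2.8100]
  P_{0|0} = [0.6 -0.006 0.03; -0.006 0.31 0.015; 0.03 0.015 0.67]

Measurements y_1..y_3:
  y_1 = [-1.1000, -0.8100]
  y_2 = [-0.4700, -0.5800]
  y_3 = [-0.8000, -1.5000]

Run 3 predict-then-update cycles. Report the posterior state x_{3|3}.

step 1: x^-=[-1.8553, -3.2428, -2.4724]  P^-=[0.9303 -0.0506 0.2808; -0.0506 0.4371 0.0540; 0.2808 0.0540 0.8968]  S=[1.2936 -0.0889; -0.0889 0.6426]  K=[0.6662 0.0301; 0.0060 0.7091; 0.0749 0.4405]  nu=[0.2021, 2.9705]  x^+=[-1.6314, -1.1351, -1.1486]  P^+=[0.3592 -0.0274 0.2341; -0.0274 0.1146 -0.1424; 0.2341 -0.1424 0.7707]
step 2: x^-=[-1.5488, -1.3237, -1.2096]  P^-=[0.8119 -0.0151 0.4490; -0.0151 0.1565 -0.0351; 0.4490 -0.0351 1.1014]  S=[1.1061 0.0056; 0.0056 0.3169]  K=[0.6316 0.1445; -0.0052 0.4673; 0.1527 0.7257]  nu=[0.8029, 0.9619]  x^+=[-0.9027, -0.8784, -0.3891]  P^+=[0.3631 -0.0345 0.3064; -0.0345 0.0873 -0.1421; 0.3064 -0.1421 0.9075]
step 3: x^-=[-0.7727, -0.9460, -0.3999]  P^-=[0.8468 -0.0001 0.5371; -0.0001 0.1312 -0.0071; 0.5371 -0.0071 1.2433]  S=[1.1061 0.0265; 0.0265 0.3118]  K=[0.6389 0.2204; -0.0061 0.4150; 0.1825 0.9177]  nu=[-0.1084, -0.5001]  x^+=[-0.9521, -1.1529, -0.8787]  P^+=[0.3727 -0.0313 0.3285; -0.0313 0.0775 -0.1265; 0.3285 -0.1265 0.9349]

x_post = [-0.9521, -1.1529, -0.8787]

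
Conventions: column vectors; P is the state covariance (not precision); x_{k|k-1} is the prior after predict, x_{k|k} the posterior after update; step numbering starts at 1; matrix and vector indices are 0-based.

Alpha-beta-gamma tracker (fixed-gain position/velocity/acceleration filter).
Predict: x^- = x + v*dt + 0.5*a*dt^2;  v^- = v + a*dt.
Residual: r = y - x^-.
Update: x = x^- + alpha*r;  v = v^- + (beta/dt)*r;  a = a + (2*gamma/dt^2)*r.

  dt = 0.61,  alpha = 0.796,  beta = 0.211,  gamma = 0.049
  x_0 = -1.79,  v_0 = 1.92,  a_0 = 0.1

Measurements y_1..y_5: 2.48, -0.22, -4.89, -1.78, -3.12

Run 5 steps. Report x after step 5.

x_post = -3.0782

step 1: x_pred=-0.6002  r=3.0802  x^+=1.8516  v^+=3.0464  a^+=0.9112
step 2: x_pred=3.8795  r=-4.0995  x^+=0.6163  v^+=2.1843  a^+=-0.1685
step 3: x_pred=1.9174  r=-6.8074  x^+=-3.5013  v^+=-0.2732  a^+=-1.9613
step 4: x_pred=-4.0328  r=2.2528  x^+=-2.2396  v^+=-0.6903  a^+=-1.3680
step 5: x_pred=-2.9152  r=-0.2048  x^+=-3.0782  v^+=-1.5956  a^+=-1.4219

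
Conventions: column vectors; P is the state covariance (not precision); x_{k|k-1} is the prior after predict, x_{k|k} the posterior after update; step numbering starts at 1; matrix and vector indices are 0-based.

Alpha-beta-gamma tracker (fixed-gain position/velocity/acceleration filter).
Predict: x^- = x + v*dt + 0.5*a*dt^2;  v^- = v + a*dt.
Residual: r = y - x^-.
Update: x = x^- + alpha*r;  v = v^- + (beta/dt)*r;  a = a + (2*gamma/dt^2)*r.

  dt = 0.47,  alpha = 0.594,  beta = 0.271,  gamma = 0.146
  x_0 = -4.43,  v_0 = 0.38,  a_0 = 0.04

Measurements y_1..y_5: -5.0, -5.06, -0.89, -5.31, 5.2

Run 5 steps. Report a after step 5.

step 1: x_pred=-4.2470  r=-0.7530  x^+=-4.6943  v^+=-0.0354  a^+=-0.9554
step 2: x_pred=-4.8164  r=-0.2436  x^+=-4.9611  v^+=-0.6249  a^+=-1.2774
step 3: x_pred=-5.3959  r=4.5059  x^+=-2.7194  v^+=1.3729  a^+=4.6788
step 4: x_pred=-1.5574  r=-3.7526  x^+=-3.7864  v^+=1.4081  a^+=-0.2817
step 5: x_pred=-3.1557  r=8.3557  x^+=1.8076  v^+=6.0936  a^+=10.7635

a_post = 10.7635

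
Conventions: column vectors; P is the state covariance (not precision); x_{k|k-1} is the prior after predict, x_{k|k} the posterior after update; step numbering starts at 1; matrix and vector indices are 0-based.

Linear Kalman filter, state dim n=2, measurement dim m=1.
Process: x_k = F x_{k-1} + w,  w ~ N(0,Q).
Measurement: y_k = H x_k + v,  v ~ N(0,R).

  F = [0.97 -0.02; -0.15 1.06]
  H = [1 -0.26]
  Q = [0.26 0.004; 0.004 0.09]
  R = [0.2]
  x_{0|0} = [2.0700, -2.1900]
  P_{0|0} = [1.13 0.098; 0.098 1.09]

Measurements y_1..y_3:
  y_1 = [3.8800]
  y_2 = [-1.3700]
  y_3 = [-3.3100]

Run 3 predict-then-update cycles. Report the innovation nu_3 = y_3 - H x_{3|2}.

innov = [-3.6413]

step 1: x^-=[2.0517, -2.6319]  P^-=[1.3199 -0.0825; -0.0825 1.3090]  S=[1.6512]  K=[0.8123; -0.2561]  nu=[1.1440]  x^+=[2.9810, -2.9248]  P^+=[0.2303 0.2610; 0.2610 1.2007]
step 2: x^-=[2.9500, -3.5475]  P^-=[0.4671 0.2142; 0.2142 1.3613]  S=[0.6477]  K=[0.6351; -0.2158]  nu=[-5.2424]  x^+=[-0.3795, -2.4161]  P^+=[0.2058 0.3029; 0.3029 1.3312]
step 3: x^-=[-0.3198, -2.5041]  P^-=[0.4424 0.2582; 0.2582 1.4940]  S=[0.6091]  K=[0.6161; -0.2138]  nu=[-3.6413]  x^+=[-2.5631, -1.7257]  P^+=[0.2112 0.3384; 0.3384 1.4661]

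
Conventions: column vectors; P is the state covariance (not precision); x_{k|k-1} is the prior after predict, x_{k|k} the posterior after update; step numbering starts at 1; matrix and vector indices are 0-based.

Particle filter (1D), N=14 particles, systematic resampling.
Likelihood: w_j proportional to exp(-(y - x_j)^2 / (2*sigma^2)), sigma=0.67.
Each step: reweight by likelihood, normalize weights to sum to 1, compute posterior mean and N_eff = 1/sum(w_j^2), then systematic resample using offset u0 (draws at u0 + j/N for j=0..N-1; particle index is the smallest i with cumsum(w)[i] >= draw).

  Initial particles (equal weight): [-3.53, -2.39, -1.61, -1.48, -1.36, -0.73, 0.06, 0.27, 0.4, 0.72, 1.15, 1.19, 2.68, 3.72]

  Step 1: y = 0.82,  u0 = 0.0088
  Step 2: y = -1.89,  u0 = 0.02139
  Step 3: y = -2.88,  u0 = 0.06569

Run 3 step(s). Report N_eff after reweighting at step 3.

step 1: w=[0.0000, 0.0000, 0.0003, 0.0006, 0.0010, 0.0141, 0.1074, 0.1459, 0.1679, 0.2021, 0.1810, 0.1754, 0.0043, 0.0000]  mean=0.6741  Neff=6.0385  idx=[5, 6, 7, 7, 8, 8, 9, 9, 9, 10, 10, 10, 11, 11]
step 2: w=[0.8712, 0.0564, 0.0216, 0.0216, 0.0113, 0.0113, 0.0020, 0.0020, 0.0020, 0.0001, 0.0001, 0.0001, 0.0001, 0.0001]  mean=-0.6069  Neff=1.3100  idx=[0, 0, 0, 0, 0, 0, 0, 0, 0, 0, 0, 0, 1, 3]
step 3: w=[0.0832, 0.0832, 0.0832, 0.0832, 0.0832, 0.0832, 0.0832, 0.0832, 0.0832, 0.0832, 0.0832, 0.0832, 0.0009, 0.0002]  mean=-0.7290  Neff=12.0280  idx=[0, 1, 2, 3, 4, 5, 5, 6, 7, 8, 9, 10, 11, 11]

N_eff = 12.0280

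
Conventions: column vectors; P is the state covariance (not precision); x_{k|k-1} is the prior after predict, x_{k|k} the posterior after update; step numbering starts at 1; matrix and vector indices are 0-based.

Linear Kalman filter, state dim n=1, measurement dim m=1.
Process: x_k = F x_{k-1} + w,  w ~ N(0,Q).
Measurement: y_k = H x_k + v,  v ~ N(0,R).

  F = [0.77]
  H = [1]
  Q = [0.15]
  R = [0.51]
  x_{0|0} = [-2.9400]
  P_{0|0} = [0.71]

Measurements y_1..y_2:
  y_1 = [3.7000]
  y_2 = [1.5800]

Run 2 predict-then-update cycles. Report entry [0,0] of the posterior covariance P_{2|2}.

P_post[0,0] = 0.1927

step 1: x^-=[-2.2638]  P^-=[0.5710]  S=[1.0810]  K=[0.5282]  nu=[5.9638]  x^+=[0.8863]  P^+=[0.2694]
step 2: x^-=[0.6824]  P^-=[0.3097]  S=[0.8197]  K=[0.3778]  nu=[0.8976]  x^+=[1.0216]  P^+=[0.1927]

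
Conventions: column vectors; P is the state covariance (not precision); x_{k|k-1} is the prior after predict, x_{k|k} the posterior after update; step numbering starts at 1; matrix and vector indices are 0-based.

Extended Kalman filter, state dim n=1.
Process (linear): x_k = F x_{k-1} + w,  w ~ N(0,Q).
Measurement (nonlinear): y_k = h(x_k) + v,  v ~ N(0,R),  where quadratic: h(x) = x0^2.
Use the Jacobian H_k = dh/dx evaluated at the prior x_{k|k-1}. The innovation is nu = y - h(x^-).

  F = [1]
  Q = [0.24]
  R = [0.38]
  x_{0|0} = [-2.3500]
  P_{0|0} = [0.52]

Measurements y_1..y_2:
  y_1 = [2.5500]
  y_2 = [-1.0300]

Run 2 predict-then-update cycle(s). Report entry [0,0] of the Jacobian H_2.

H_jac[0,0] = -3.4631

step 1: x^-=[-2.3500]  P^-=[0.7600]  H_jac=[-4.7000]  S=[17.1684]  K=[-0.2081]  nu=[-2.9725]  x^+=[-1.7316]  P^+=[0.0168]
step 2: x^-=[-1.7316]  P^-=[0.2568]  H_jac=[-3.4631]  S=[3.4601]  K=[-0.2570]  nu=[-4.0283]  x^+=[-0.6961]  P^+=[0.0282]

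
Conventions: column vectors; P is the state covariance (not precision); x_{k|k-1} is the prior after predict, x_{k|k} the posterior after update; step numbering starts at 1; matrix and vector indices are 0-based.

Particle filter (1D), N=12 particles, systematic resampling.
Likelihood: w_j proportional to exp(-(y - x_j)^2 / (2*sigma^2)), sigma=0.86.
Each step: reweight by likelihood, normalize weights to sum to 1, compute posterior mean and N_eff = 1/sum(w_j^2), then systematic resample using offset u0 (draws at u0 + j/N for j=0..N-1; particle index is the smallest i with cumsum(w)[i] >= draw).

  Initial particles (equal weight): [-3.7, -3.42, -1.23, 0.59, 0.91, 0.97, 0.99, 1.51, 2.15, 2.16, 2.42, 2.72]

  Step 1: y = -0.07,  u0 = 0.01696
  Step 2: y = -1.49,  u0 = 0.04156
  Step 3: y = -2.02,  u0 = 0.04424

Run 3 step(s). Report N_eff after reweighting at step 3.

step 1: w=[0.0000, 0.0002, 0.1391, 0.2573, 0.1804, 0.1662, 0.1616, 0.0639, 0.0123, 0.0120, 0.0052, 0.0018]  mean=0.6317  Neff=5.6744  idx=[2, 2, 3, 3, 3, 4, 4, 5, 5, 6, 6, 7]
step 2: w=[0.4383, 0.4383, 0.0246, 0.0246, 0.0246, 0.0093, 0.0093, 0.0077, 0.0077, 0.0072, 0.0072, 0.0010]  mean=-0.9871  Neff=2.5873  idx=[0, 0, 0, 0, 0, 1, 1, 1, 1, 1, 1, 5]
step 3: w=[0.0909, 0.0909, 0.0909, 0.0909, 0.0909, 0.0909, 0.0909, 0.0909, 0.0909, 0.0909, 0.0909, 0.0004]  mean=-1.2291  Neff=11.0092  idx=[0, 1, 2, 3, 4, 5, 5, 6, 7, 8, 9, 10]

N_eff = 11.0092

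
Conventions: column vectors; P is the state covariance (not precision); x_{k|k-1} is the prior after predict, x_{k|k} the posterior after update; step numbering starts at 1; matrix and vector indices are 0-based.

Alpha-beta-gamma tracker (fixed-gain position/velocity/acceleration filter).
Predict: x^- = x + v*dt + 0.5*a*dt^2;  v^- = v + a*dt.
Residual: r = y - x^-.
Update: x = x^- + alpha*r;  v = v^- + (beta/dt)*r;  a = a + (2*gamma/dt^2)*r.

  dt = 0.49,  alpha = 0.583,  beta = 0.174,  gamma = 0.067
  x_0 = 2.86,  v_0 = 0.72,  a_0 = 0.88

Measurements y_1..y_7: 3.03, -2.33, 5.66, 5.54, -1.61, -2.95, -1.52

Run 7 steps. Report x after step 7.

step 1: x_pred=3.3184  r=-0.2884  x^+=3.1503  v^+=1.0488  a^+=0.7190
step 2: x_pred=3.7505  r=-6.0805  x^+=0.2056  v^+=-0.7581  a^+=-2.6745
step 3: x_pred=-0.4870  r=6.1470  x^+=3.0967  v^+=0.1142  a^+=0.7561
step 4: x_pred=3.2434  r=2.2966  x^+=4.5823  v^+=1.3002  a^+=2.0378
step 5: x_pred=5.4641  r=-7.0741  x^+=1.3399  v^+=-0.2133  a^+=-1.9102
step 6: x_pred=1.0061  r=-3.9561  x^+=-1.3003  v^+=-2.5541  a^+=-4.1181
step 7: x_pred=-3.0462  r=1.5262  x^+=-2.1564  v^+=-4.0300  a^+=-3.2663

x_post = -2.1564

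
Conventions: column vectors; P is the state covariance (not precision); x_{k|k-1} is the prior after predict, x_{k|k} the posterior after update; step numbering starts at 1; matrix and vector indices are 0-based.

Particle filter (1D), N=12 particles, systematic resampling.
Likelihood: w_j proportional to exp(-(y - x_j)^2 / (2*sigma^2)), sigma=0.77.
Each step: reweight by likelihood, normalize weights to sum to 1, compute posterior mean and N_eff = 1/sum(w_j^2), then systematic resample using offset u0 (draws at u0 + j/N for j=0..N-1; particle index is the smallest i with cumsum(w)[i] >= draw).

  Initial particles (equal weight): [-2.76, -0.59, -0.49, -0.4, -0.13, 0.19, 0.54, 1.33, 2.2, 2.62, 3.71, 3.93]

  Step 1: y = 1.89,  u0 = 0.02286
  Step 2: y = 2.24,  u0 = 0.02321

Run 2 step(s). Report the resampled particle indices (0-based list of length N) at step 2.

step 1: w=[0.0000, 0.0020, 0.0030, 0.0043, 0.0115, 0.0314, 0.0774, 0.2762, 0.3318, 0.2295, 0.0220, 0.0108]  mean=1.8645  Neff=4.0521  idx=[5, 6, 7, 7, 7, 8, 8, 8, 8, 9, 9, 9]
step 2: w=[0.0035, 0.0106, 0.0602, 0.0602, 0.0602, 0.1209, 0.1209, 0.1209, 0.1209, 0.1072, 0.1072, 0.1072]  mean=2.1533  Neff=9.6192  idx=[2, 3, 4, 5, 6, 7, 7, 8, 9, 9, 10, 11]

resampled_idx = [2, 3, 4, 5, 6, 7, 7, 8, 9, 9, 10, 11]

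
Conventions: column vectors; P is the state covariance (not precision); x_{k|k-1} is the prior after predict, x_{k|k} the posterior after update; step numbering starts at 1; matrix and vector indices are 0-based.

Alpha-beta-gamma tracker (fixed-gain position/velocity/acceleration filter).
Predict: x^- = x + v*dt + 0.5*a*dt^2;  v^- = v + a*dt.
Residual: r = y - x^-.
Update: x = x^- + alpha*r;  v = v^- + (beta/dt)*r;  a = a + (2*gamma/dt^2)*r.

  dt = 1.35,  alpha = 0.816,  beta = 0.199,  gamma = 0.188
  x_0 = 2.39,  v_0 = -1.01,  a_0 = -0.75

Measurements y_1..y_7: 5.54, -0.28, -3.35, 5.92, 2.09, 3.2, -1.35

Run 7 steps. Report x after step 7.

step 1: x_pred=0.3431  r=5.1969  x^+=4.5838  v^+=-1.2564  a^+=0.3222
step 2: x_pred=3.1812  r=-3.4612  x^+=0.3569  v^+=-1.3317  a^+=-0.3919
step 3: x_pred=-1.7980  r=-1.5520  x^+=-3.0644  v^+=-2.0895  a^+=-0.7121
step 4: x_pred=-6.5342  r=12.4542  x^+=3.6284  v^+=-1.2150  a^+=1.8573
step 5: x_pred=3.6807  r=-1.5907  x^+=2.3827  v^+=1.0579  a^+=1.5292
step 6: x_pred=5.2044  r=-2.0044  x^+=3.5688  v^+=2.8269  a^+=1.1156
step 7: x_pred=8.4017  r=-9.7517  x^+=0.4443  v^+=2.8955  a^+=-0.8962

x_post = 0.4443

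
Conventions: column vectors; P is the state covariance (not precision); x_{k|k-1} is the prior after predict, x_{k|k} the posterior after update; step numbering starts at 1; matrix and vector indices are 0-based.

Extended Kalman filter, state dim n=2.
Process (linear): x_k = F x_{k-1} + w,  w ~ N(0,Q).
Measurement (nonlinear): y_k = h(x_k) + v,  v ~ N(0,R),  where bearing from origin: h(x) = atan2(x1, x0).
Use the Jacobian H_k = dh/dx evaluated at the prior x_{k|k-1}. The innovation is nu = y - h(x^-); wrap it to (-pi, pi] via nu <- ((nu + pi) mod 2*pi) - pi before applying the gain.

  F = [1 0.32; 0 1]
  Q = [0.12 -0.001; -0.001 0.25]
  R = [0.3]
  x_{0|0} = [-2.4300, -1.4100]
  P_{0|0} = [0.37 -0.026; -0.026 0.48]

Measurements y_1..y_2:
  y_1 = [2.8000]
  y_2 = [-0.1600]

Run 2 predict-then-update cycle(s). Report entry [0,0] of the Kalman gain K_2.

K[0,0] = -0.0823

step 1: x^-=[-2.8812, -1.4100]  P^-=[0.5225 0.1266; 0.1266 0.7300]  H_jac=[0.1370 -0.2800]  S=[0.3573]  K=[0.1012; -0.5235]  nu=[-0.7967]  x^+=[-2.9618, -0.9929]  P^+=[0.5189 0.1455; 0.1455 0.6321]
step 2: x^-=[-3.2795, -0.9929]  P^-=[0.7967 0.3468; 0.3468 0.8821]  H_jac=[0.0846 -0.2793]  S=[0.3581]  K=[-0.0823; -0.6061]  nu=[2.6876]  x^+=[-3.5008, -2.6218]  P^+=[0.7943 0.3289; 0.3289 0.7505]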